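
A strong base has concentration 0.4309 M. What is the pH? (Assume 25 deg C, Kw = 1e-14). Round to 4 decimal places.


A strong base dissociates completely, so [OH-] equals the given concentration.
pOH = -log10([OH-]) = -log10(0.4309) = 0.365624
pH = 14 - pOH = 14 - 0.365624
pH = 13.634376, rounded to 4 dp:

13.6344


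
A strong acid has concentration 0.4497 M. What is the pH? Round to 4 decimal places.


A strong acid dissociates completely, so [H+] equals the given concentration.
pH = -log10([H+]) = -log10(0.4497)
pH = 0.34707711, rounded to 4 dp:

0.3471


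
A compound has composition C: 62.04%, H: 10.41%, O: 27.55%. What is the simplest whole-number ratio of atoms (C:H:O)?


Assume 100 g of compound, divide each mass% by atomic mass to get moles, then normalize by the smallest to get a raw atom ratio.
Moles per 100 g: C: 62.04/12.011 = 5.1653, H: 10.41/1.008 = 10.3274, O: 27.55/15.999 = 1.722
Raw ratio (divide by min = 1.722): C: 3.0, H: 5.997, O: 1.0
Multiply by 1 to clear fractions: C: 3.0 ~= 3, H: 5.997 ~= 6, O: 1.0 ~= 1
Reduce by GCD to get the simplest whole-number ratio:

3:6:1


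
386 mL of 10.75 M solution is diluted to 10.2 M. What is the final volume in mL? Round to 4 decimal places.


Dilution: M1*V1 = M2*V2, solve for V2.
V2 = M1*V1 / M2
V2 = 10.75 * 386 / 10.2
V2 = 4149.5 / 10.2
V2 = 406.81372549 mL, rounded to 4 dp:

406.8137 mL


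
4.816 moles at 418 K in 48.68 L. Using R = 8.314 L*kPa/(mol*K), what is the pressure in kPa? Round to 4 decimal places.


PV = nRT, solve for P = nRT / V.
nRT = 4.816 * 8.314 * 418 = 16736.8136
P = 16736.8136 / 48.68
P = 343.81293344 kPa, rounded to 4 dp:

343.8129 kPa


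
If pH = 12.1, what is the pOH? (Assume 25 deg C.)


At 25 deg C, pH + pOH = 14.
pOH = 14 - pH = 14 - 12.1
pOH = 1.9:

1.90


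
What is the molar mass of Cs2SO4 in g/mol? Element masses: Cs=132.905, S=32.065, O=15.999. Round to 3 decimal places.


M = sum(count * atomic_mass) over atoms.
M = 2*132.905 + 1*32.065 + 4*15.999
M = 265.81 + 32.065 + 63.996
M = 361.871 g/mol, rounded to 3 dp:

361.871 g/mol


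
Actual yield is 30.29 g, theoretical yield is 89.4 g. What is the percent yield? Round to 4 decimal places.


% yield = 100 * actual / theoretical
% yield = 100 * 30.29 / 89.4
% yield = 33.88143177 %, rounded to 4 dp:

33.8814 %


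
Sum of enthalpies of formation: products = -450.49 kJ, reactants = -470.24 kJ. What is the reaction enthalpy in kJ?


dH_rxn = sum(dH_f products) - sum(dH_f reactants)
dH_rxn = -450.49 - (-470.24)
dH_rxn = 19.75 kJ:

19.75 kJ


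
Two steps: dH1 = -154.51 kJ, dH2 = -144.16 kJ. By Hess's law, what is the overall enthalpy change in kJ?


Hess's law: enthalpy is a state function, so add the step enthalpies.
dH_total = dH1 + dH2 = -154.51 + (-144.16)
dH_total = -298.67 kJ:

-298.67 kJ


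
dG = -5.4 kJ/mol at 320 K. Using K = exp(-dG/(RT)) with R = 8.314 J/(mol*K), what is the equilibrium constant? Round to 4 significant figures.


dG is in kJ/mol; multiply by 1000 to match R in J/(mol*K).
RT = 8.314 * 320 = 2660.48 J/mol
exponent = -dG*1000 / (RT) = -(-5.4*1000) / 2660.48 = 2.02970892
K = exp(2.02970892)
K = 7.6118704, rounded to 4 significant figures:

7.612


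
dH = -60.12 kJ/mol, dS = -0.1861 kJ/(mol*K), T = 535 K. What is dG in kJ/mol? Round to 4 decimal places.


Gibbs: dG = dH - T*dS (consistent units, dS already in kJ/(mol*K)).
T*dS = 535 * -0.1861 = -99.5635
dG = -60.12 - (-99.5635)
dG = 39.4435 kJ/mol, rounded to 4 dp:

39.4435 kJ/mol


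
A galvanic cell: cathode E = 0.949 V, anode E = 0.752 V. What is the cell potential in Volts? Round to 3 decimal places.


Standard cell potential: E_cell = E_cathode - E_anode.
E_cell = 0.949 - (0.752)
E_cell = 0.197 V, rounded to 3 dp:

0.197 V


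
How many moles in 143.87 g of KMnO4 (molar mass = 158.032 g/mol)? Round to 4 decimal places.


n = mass / M
n = 143.87 / 158.032
n = 0.91038524 mol, rounded to 4 dp:

0.9104 mol


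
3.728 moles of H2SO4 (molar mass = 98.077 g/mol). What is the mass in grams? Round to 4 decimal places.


mass = n * M
mass = 3.728 * 98.077
mass = 365.631056 g, rounded to 4 dp:

365.6311 g


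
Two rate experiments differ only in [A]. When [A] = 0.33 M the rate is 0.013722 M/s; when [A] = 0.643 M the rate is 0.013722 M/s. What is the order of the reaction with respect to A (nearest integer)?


Rate is proportional to [A]^n, so rate2/rate1 = ([A]2/[A]1)^n. Take logs to solve for n.
rate2/rate1 = 0.013722 / 0.013722 = 1.0
[A]2/[A]1 = 0.643 / 0.33 = 1.9485
n = ln(1.0) / ln(1.9485) = 0.0
Nearest integer order:

0


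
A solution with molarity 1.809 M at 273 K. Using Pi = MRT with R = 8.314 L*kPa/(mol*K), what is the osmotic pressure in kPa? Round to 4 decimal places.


Osmotic pressure (van't Hoff): Pi = M*R*T.
RT = 8.314 * 273 = 2269.722
Pi = 1.809 * 2269.722
Pi = 4105.927098 kPa, rounded to 4 dp:

4105.9271 kPa


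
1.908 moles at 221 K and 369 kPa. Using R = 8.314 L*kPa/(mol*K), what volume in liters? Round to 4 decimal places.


PV = nRT, solve for V = nRT / P.
nRT = 1.908 * 8.314 * 221 = 3505.7478
V = 3505.7478 / 369
V = 9.50067154 L, rounded to 4 dp:

9.5007 L


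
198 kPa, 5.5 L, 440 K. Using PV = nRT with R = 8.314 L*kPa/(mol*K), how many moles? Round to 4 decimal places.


PV = nRT, solve for n = PV / (RT).
PV = 198 * 5.5 = 1089.0
RT = 8.314 * 440 = 3658.16
n = 1089.0 / 3658.16
n = 0.29769064 mol, rounded to 4 dp:

0.2977 mol


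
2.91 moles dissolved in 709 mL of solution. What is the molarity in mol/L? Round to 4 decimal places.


Convert volume to liters: V_L = V_mL / 1000.
V_L = 709 / 1000 = 0.709 L
M = n / V_L = 2.91 / 0.709
M = 4.10437236 mol/L, rounded to 4 dp:

4.1044 mol/L


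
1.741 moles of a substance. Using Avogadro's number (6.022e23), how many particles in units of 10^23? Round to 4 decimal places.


N = n * NA, then divide by 1e23 for the requested units.
N / 1e23 = n * 6.022
N / 1e23 = 1.741 * 6.022
N / 1e23 = 10.484302, rounded to 4 dp:

10.4843


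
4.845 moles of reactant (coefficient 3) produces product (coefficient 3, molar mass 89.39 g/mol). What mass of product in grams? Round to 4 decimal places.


Use the coefficient ratio to convert reactant moles to product moles, then multiply by the product's molar mass.
moles_P = moles_R * (coeff_P / coeff_R) = 4.845 * (3/3) = 4.845
mass_P = moles_P * M_P = 4.845 * 89.39
mass_P = 433.09455 g, rounded to 4 dp:

433.0946 g


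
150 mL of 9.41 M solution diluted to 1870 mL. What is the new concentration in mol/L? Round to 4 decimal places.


Dilution: M1*V1 = M2*V2, solve for M2.
M2 = M1*V1 / V2
M2 = 9.41 * 150 / 1870
M2 = 1411.5 / 1870
M2 = 0.75481283 mol/L, rounded to 4 dp:

0.7548 mol/L


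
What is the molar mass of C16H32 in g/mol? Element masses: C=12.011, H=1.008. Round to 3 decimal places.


M = sum(count * atomic_mass) over atoms.
M = 16*12.011 + 32*1.008
M = 192.176 + 32.256
M = 224.432 g/mol, rounded to 3 dp:

224.432 g/mol


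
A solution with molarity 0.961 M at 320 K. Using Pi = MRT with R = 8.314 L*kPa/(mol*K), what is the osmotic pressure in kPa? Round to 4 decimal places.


Osmotic pressure (van't Hoff): Pi = M*R*T.
RT = 8.314 * 320 = 2660.48
Pi = 0.961 * 2660.48
Pi = 2556.72128 kPa, rounded to 4 dp:

2556.7213 kPa


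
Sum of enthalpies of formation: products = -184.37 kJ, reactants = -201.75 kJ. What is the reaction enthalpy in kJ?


dH_rxn = sum(dH_f products) - sum(dH_f reactants)
dH_rxn = -184.37 - (-201.75)
dH_rxn = 17.38 kJ:

17.38 kJ


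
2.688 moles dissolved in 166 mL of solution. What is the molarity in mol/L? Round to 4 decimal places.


Convert volume to liters: V_L = V_mL / 1000.
V_L = 166 / 1000 = 0.166 L
M = n / V_L = 2.688 / 0.166
M = 16.19277108 mol/L, rounded to 4 dp:

16.1928 mol/L


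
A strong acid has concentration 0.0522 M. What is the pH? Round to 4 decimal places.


A strong acid dissociates completely, so [H+] equals the given concentration.
pH = -log10([H+]) = -log10(0.0522)
pH = 1.2823295, rounded to 4 dp:

1.2823


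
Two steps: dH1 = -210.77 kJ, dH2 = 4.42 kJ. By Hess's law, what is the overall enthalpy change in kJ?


Hess's law: enthalpy is a state function, so add the step enthalpies.
dH_total = dH1 + dH2 = -210.77 + (4.42)
dH_total = -206.35 kJ:

-206.35 kJ


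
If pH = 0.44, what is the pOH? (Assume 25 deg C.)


At 25 deg C, pH + pOH = 14.
pOH = 14 - pH = 14 - 0.44
pOH = 13.56:

13.56


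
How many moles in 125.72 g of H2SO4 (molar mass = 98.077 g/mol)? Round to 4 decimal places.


n = mass / M
n = 125.72 / 98.077
n = 1.28184998 mol, rounded to 4 dp:

1.2818 mol


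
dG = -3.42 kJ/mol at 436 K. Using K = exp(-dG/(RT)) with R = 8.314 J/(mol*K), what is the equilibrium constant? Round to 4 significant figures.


dG is in kJ/mol; multiply by 1000 to match R in J/(mol*K).
RT = 8.314 * 436 = 3624.904 J/mol
exponent = -dG*1000 / (RT) = -(-3.42*1000) / 3624.904 = 0.94347326
K = exp(0.94347326)
K = 2.5688884, rounded to 4 significant figures:

2.569


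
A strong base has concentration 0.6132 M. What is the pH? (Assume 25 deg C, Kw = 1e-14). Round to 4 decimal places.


A strong base dissociates completely, so [OH-] equals the given concentration.
pOH = -log10([OH-]) = -log10(0.6132) = 0.212398
pH = 14 - pOH = 14 - 0.212398
pH = 13.787602, rounded to 4 dp:

13.7876


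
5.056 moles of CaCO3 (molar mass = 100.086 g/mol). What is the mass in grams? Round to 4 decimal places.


mass = n * M
mass = 5.056 * 100.086
mass = 506.034816 g, rounded to 4 dp:

506.0348 g


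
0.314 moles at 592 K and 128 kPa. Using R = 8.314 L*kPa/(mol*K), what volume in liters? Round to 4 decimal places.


PV = nRT, solve for V = nRT / P.
nRT = 0.314 * 8.314 * 592 = 1545.4728
V = 1545.4728 / 128
V = 12.07400625 L, rounded to 4 dp:

12.0740 L


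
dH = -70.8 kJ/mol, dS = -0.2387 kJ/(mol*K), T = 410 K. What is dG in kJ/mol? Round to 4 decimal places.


Gibbs: dG = dH - T*dS (consistent units, dS already in kJ/(mol*K)).
T*dS = 410 * -0.2387 = -97.867
dG = -70.8 - (-97.867)
dG = 27.067 kJ/mol, rounded to 4 dp:

27.0670 kJ/mol


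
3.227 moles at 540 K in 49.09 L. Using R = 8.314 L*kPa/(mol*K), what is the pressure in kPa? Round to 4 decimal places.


PV = nRT, solve for P = nRT / V.
nRT = 3.227 * 8.314 * 540 = 14487.8101
P = 14487.8101 / 49.09
P = 295.12752292 kPa, rounded to 4 dp:

295.1275 kPa


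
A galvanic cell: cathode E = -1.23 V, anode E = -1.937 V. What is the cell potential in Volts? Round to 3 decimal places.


Standard cell potential: E_cell = E_cathode - E_anode.
E_cell = -1.23 - (-1.937)
E_cell = 0.707 V, rounded to 3 dp:

0.707 V


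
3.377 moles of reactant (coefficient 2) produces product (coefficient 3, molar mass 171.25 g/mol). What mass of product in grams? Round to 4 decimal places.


Use the coefficient ratio to convert reactant moles to product moles, then multiply by the product's molar mass.
moles_P = moles_R * (coeff_P / coeff_R) = 3.377 * (3/2) = 5.0655
mass_P = moles_P * M_P = 5.0655 * 171.25
mass_P = 867.466875 g, rounded to 4 dp:

867.4669 g


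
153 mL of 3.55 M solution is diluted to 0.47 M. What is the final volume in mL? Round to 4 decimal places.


Dilution: M1*V1 = M2*V2, solve for V2.
V2 = M1*V1 / M2
V2 = 3.55 * 153 / 0.47
V2 = 543.15 / 0.47
V2 = 1155.63829787 mL, rounded to 4 dp:

1155.6383 mL


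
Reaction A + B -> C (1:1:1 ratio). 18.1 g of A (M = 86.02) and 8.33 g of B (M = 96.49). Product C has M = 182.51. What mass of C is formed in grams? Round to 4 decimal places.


Find moles of each reactant; the smaller value is the limiting reagent in a 1:1:1 reaction, so moles_C equals moles of the limiter.
n_A = mass_A / M_A = 18.1 / 86.02 = 0.210416 mol
n_B = mass_B / M_B = 8.33 / 96.49 = 0.08633 mol
Limiting reagent: B (smaller), n_limiting = 0.08633 mol
mass_C = n_limiting * M_C = 0.08633 * 182.51
mass_C = 15.7560883 g, rounded to 4 dp:

15.7561 g


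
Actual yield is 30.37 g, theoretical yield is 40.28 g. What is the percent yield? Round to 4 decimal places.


% yield = 100 * actual / theoretical
% yield = 100 * 30.37 / 40.28
% yield = 75.39721946 %, rounded to 4 dp:

75.3972 %


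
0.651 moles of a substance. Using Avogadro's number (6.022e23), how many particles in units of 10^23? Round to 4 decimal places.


N = n * NA, then divide by 1e23 for the requested units.
N / 1e23 = n * 6.022
N / 1e23 = 0.651 * 6.022
N / 1e23 = 3.920322, rounded to 4 dp:

3.9203


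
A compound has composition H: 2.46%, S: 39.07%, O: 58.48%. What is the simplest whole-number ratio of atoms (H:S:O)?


Assume 100 g of compound, divide each mass% by atomic mass to get moles, then normalize by the smallest to get a raw atom ratio.
Moles per 100 g: H: 2.46/1.008 = 2.4405, S: 39.07/32.065 = 1.2185, O: 58.48/15.999 = 3.6552
Raw ratio (divide by min = 1.2185): H: 2.003, S: 1.0, O: 3.0
Multiply by 1 to clear fractions: H: 2.003 ~= 2, S: 1.0 ~= 1, O: 3.0 ~= 3
Reduce by GCD to get the simplest whole-number ratio:

2:1:3


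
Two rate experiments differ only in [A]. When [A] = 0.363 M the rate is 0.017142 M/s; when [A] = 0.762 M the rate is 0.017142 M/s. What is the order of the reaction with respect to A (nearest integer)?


Rate is proportional to [A]^n, so rate2/rate1 = ([A]2/[A]1)^n. Take logs to solve for n.
rate2/rate1 = 0.017142 / 0.017142 = 1.0
[A]2/[A]1 = 0.762 / 0.363 = 2.0992
n = ln(1.0) / ln(2.0992) = 0.0
Nearest integer order:

0


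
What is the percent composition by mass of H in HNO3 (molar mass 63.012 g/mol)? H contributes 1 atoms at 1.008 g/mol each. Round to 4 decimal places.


pct = 100 * (n_elem * M_elem) / M_total
mass_contribution = 1 * 1.008 = 1.008 g/mol
pct = 100 * 1.008 / 63.012
pct = 1.5996953 %, rounded to 4 dp:

1.5997 %


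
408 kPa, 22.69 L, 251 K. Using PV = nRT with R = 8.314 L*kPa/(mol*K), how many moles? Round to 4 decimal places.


PV = nRT, solve for n = PV / (RT).
PV = 408 * 22.69 = 9257.52
RT = 8.314 * 251 = 2086.814
n = 9257.52 / 2086.814
n = 4.43619796 mol, rounded to 4 dp:

4.4362 mol


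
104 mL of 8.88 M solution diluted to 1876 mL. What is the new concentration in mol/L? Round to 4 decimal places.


Dilution: M1*V1 = M2*V2, solve for M2.
M2 = M1*V1 / V2
M2 = 8.88 * 104 / 1876
M2 = 923.52 / 1876
M2 = 0.49228145 mol/L, rounded to 4 dp:

0.4923 mol/L


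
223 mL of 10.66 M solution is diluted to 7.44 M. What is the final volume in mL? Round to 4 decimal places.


Dilution: M1*V1 = M2*V2, solve for V2.
V2 = M1*V1 / M2
V2 = 10.66 * 223 / 7.44
V2 = 2377.18 / 7.44
V2 = 319.51344086 mL, rounded to 4 dp:

319.5134 mL


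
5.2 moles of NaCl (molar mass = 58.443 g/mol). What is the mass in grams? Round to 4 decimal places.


mass = n * M
mass = 5.2 * 58.443
mass = 303.9036 g, rounded to 4 dp:

303.9036 g


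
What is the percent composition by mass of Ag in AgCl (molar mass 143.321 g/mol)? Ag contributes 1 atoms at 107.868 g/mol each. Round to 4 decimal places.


pct = 100 * (n_elem * M_elem) / M_total
mass_contribution = 1 * 107.868 = 107.868 g/mol
pct = 100 * 107.868 / 143.321
pct = 75.26322032 %, rounded to 4 dp:

75.2632 %


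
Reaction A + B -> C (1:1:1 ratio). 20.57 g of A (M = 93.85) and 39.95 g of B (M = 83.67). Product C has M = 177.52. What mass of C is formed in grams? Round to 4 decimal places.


Find moles of each reactant; the smaller value is the limiting reagent in a 1:1:1 reaction, so moles_C equals moles of the limiter.
n_A = mass_A / M_A = 20.57 / 93.85 = 0.21918 mol
n_B = mass_B / M_B = 39.95 / 83.67 = 0.477471 mol
Limiting reagent: A (smaller), n_limiting = 0.21918 mol
mass_C = n_limiting * M_C = 0.21918 * 177.52
mass_C = 38.9088336 g, rounded to 4 dp:

38.9088 g


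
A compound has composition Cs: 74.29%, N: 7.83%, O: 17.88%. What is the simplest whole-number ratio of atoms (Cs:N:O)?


Assume 100 g of compound, divide each mass% by atomic mass to get moles, then normalize by the smallest to get a raw atom ratio.
Moles per 100 g: Cs: 74.29/132.905 = 0.559, N: 7.83/14.007 = 0.559, O: 17.88/15.999 = 1.1176
Raw ratio (divide by min = 0.559): Cs: 1.0, N: 1.0, O: 1.999
Multiply by 1 to clear fractions: Cs: 1.0 ~= 1, N: 1.0 ~= 1, O: 1.999 ~= 2
Reduce by GCD to get the simplest whole-number ratio:

1:1:2


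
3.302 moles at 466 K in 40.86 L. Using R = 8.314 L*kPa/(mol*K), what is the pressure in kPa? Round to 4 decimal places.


PV = nRT, solve for P = nRT / V.
nRT = 3.302 * 8.314 * 466 = 12793.0178
P = 12793.0178 / 40.86
P = 313.0939256 kPa, rounded to 4 dp:

313.0939 kPa


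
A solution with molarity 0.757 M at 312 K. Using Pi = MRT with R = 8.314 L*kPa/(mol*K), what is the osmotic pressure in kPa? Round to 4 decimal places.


Osmotic pressure (van't Hoff): Pi = M*R*T.
RT = 8.314 * 312 = 2593.968
Pi = 0.757 * 2593.968
Pi = 1963.633776 kPa, rounded to 4 dp:

1963.6338 kPa


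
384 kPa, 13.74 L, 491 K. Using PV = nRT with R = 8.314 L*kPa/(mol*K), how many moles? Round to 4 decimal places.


PV = nRT, solve for n = PV / (RT).
PV = 384 * 13.74 = 5276.16
RT = 8.314 * 491 = 4082.174
n = 5276.16 / 4082.174
n = 1.29248778 mol, rounded to 4 dp:

1.2925 mol


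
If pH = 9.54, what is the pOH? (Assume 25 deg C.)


At 25 deg C, pH + pOH = 14.
pOH = 14 - pH = 14 - 9.54
pOH = 4.46:

4.46


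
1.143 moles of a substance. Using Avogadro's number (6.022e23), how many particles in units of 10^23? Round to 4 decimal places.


N = n * NA, then divide by 1e23 for the requested units.
N / 1e23 = n * 6.022
N / 1e23 = 1.143 * 6.022
N / 1e23 = 6.883146, rounded to 4 dp:

6.8831


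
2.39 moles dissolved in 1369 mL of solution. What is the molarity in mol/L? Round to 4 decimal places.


Convert volume to liters: V_L = V_mL / 1000.
V_L = 1369 / 1000 = 1.369 L
M = n / V_L = 2.39 / 1.369
M = 1.74579985 mol/L, rounded to 4 dp:

1.7458 mol/L


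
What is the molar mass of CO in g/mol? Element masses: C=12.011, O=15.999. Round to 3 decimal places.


M = sum(count * atomic_mass) over atoms.
M = 1*12.011 + 1*15.999
M = 12.011 + 15.999
M = 28.01 g/mol, rounded to 3 dp:

28.010 g/mol


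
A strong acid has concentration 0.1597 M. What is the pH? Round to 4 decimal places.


A strong acid dissociates completely, so [H+] equals the given concentration.
pH = -log10([H+]) = -log10(0.1597)
pH = 0.79669508, rounded to 4 dp:

0.7967


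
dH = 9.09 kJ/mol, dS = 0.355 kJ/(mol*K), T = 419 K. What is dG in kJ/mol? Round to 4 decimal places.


Gibbs: dG = dH - T*dS (consistent units, dS already in kJ/(mol*K)).
T*dS = 419 * 0.355 = 148.745
dG = 9.09 - (148.745)
dG = -139.655 kJ/mol, rounded to 4 dp:

-139.6550 kJ/mol


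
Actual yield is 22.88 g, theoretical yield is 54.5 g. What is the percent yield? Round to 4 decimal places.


% yield = 100 * actual / theoretical
% yield = 100 * 22.88 / 54.5
% yield = 41.98165138 %, rounded to 4 dp:

41.9817 %


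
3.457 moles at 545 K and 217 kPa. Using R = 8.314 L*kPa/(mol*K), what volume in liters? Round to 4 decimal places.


PV = nRT, solve for V = nRT / P.
nRT = 3.457 * 8.314 * 545 = 15664.1164
V = 15664.1164 / 217
V = 72.1848682 L, rounded to 4 dp:

72.1849 L


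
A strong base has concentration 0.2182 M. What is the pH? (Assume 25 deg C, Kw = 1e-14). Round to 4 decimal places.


A strong base dissociates completely, so [OH-] equals the given concentration.
pOH = -log10([OH-]) = -log10(0.2182) = 0.661145
pH = 14 - pOH = 14 - 0.661145
pH = 13.338855, rounded to 4 dp:

13.3389


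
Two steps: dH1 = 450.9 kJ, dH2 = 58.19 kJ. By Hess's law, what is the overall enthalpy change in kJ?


Hess's law: enthalpy is a state function, so add the step enthalpies.
dH_total = dH1 + dH2 = 450.9 + (58.19)
dH_total = 509.09 kJ:

509.09 kJ


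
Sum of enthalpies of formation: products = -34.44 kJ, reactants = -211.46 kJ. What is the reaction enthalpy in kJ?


dH_rxn = sum(dH_f products) - sum(dH_f reactants)
dH_rxn = -34.44 - (-211.46)
dH_rxn = 177.02 kJ:

177.02 kJ


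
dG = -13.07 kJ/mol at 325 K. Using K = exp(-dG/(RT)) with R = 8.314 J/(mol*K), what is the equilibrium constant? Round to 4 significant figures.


dG is in kJ/mol; multiply by 1000 to match R in J/(mol*K).
RT = 8.314 * 325 = 2702.05 J/mol
exponent = -dG*1000 / (RT) = -(-13.07*1000) / 2702.05 = 4.83706815
K = exp(4.83706815)
K = 126.09911, rounded to 4 significant figures:

126.1


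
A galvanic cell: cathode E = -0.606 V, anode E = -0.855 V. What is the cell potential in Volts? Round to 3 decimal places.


Standard cell potential: E_cell = E_cathode - E_anode.
E_cell = -0.606 - (-0.855)
E_cell = 0.249 V, rounded to 3 dp:

0.249 V


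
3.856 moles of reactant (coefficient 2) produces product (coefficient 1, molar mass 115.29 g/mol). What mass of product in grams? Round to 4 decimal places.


Use the coefficient ratio to convert reactant moles to product moles, then multiply by the product's molar mass.
moles_P = moles_R * (coeff_P / coeff_R) = 3.856 * (1/2) = 1.928
mass_P = moles_P * M_P = 1.928 * 115.29
mass_P = 222.27912 g, rounded to 4 dp:

222.2791 g


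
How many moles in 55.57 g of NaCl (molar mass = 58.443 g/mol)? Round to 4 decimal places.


n = mass / M
n = 55.57 / 58.443
n = 0.95084099 mol, rounded to 4 dp:

0.9508 mol


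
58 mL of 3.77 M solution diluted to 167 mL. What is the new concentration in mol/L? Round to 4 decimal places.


Dilution: M1*V1 = M2*V2, solve for M2.
M2 = M1*V1 / V2
M2 = 3.77 * 58 / 167
M2 = 218.66 / 167
M2 = 1.30934132 mol/L, rounded to 4 dp:

1.3093 mol/L


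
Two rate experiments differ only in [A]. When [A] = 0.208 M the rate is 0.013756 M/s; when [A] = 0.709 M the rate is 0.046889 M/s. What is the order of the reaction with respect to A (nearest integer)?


Rate is proportional to [A]^n, so rate2/rate1 = ([A]2/[A]1)^n. Take logs to solve for n.
rate2/rate1 = 0.046889 / 0.013756 = 3.4086
[A]2/[A]1 = 0.709 / 0.208 = 3.4087
n = ln(3.4086) / ln(3.4087) = 1.0
Nearest integer order:

1


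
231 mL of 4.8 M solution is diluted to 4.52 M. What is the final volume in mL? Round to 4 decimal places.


Dilution: M1*V1 = M2*V2, solve for V2.
V2 = M1*V1 / M2
V2 = 4.8 * 231 / 4.52
V2 = 1108.8 / 4.52
V2 = 245.30973451 mL, rounded to 4 dp:

245.3097 mL


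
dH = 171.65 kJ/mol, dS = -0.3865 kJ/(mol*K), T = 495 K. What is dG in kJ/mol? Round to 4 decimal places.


Gibbs: dG = dH - T*dS (consistent units, dS already in kJ/(mol*K)).
T*dS = 495 * -0.3865 = -191.3175
dG = 171.65 - (-191.3175)
dG = 362.9675 kJ/mol, rounded to 4 dp:

362.9675 kJ/mol


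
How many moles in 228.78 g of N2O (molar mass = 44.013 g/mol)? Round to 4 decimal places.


n = mass / M
n = 228.78 / 44.013
n = 5.19800968 mol, rounded to 4 dp:

5.1980 mol


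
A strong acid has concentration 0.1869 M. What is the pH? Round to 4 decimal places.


A strong acid dissociates completely, so [H+] equals the given concentration.
pH = -log10([H+]) = -log10(0.1869)
pH = 0.7283907, rounded to 4 dp:

0.7284


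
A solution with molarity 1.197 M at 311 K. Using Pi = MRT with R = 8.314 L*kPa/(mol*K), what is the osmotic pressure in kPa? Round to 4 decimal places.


Osmotic pressure (van't Hoff): Pi = M*R*T.
RT = 8.314 * 311 = 2585.654
Pi = 1.197 * 2585.654
Pi = 3095.027838 kPa, rounded to 4 dp:

3095.0278 kPa


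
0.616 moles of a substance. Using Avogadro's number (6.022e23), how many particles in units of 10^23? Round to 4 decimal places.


N = n * NA, then divide by 1e23 for the requested units.
N / 1e23 = n * 6.022
N / 1e23 = 0.616 * 6.022
N / 1e23 = 3.709552, rounded to 4 dp:

3.7096


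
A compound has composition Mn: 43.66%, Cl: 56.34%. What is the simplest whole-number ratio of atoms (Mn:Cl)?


Assume 100 g of compound, divide each mass% by atomic mass to get moles, then normalize by the smallest to get a raw atom ratio.
Moles per 100 g: Mn: 43.66/54.938 = 0.7947, Cl: 56.34/35.453 = 1.5891
Raw ratio (divide by min = 0.7947): Mn: 1.0, Cl: 2.0
Multiply by 1 to clear fractions: Mn: 1.0 ~= 1, Cl: 2.0 ~= 2
Reduce by GCD to get the simplest whole-number ratio:

1:2


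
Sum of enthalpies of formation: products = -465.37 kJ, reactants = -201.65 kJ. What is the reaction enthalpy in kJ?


dH_rxn = sum(dH_f products) - sum(dH_f reactants)
dH_rxn = -465.37 - (-201.65)
dH_rxn = -263.72 kJ:

-263.72 kJ


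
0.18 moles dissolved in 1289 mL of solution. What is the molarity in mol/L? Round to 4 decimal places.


Convert volume to liters: V_L = V_mL / 1000.
V_L = 1289 / 1000 = 1.289 L
M = n / V_L = 0.18 / 1.289
M = 0.13964313 mol/L, rounded to 4 dp:

0.1396 mol/L


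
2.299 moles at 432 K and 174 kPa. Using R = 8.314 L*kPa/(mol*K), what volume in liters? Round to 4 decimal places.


PV = nRT, solve for V = nRT / P.
nRT = 2.299 * 8.314 * 432 = 8257.1988
V = 8257.1988 / 174
V = 47.45516552 L, rounded to 4 dp:

47.4552 L


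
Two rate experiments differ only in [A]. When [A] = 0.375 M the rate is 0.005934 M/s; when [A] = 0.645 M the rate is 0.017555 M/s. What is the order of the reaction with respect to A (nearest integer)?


Rate is proportional to [A]^n, so rate2/rate1 = ([A]2/[A]1)^n. Take logs to solve for n.
rate2/rate1 = 0.017555 / 0.005934 = 2.9584
[A]2/[A]1 = 0.645 / 0.375 = 1.72
n = ln(2.9584) / ln(1.72) = 2.0
Nearest integer order:

2


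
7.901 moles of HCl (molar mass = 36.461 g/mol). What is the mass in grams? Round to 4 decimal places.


mass = n * M
mass = 7.901 * 36.461
mass = 288.078361 g, rounded to 4 dp:

288.0784 g


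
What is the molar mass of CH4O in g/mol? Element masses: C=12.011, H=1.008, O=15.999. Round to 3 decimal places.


M = sum(count * atomic_mass) over atoms.
M = 1*12.011 + 4*1.008 + 1*15.999
M = 12.011 + 4.032 + 15.999
M = 32.042 g/mol, rounded to 3 dp:

32.042 g/mol


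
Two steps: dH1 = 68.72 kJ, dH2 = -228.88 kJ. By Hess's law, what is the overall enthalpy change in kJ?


Hess's law: enthalpy is a state function, so add the step enthalpies.
dH_total = dH1 + dH2 = 68.72 + (-228.88)
dH_total = -160.16 kJ:

-160.16 kJ


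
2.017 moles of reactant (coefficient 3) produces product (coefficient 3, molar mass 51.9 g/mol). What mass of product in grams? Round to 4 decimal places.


Use the coefficient ratio to convert reactant moles to product moles, then multiply by the product's molar mass.
moles_P = moles_R * (coeff_P / coeff_R) = 2.017 * (3/3) = 2.017
mass_P = moles_P * M_P = 2.017 * 51.9
mass_P = 104.6823 g, rounded to 4 dp:

104.6823 g


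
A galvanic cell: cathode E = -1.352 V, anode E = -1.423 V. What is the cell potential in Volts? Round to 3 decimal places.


Standard cell potential: E_cell = E_cathode - E_anode.
E_cell = -1.352 - (-1.423)
E_cell = 0.071 V, rounded to 3 dp:

0.071 V


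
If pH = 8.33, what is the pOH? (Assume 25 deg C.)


At 25 deg C, pH + pOH = 14.
pOH = 14 - pH = 14 - 8.33
pOH = 5.67:

5.67


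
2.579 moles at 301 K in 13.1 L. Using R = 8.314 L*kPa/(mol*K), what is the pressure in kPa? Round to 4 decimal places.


PV = nRT, solve for P = nRT / V.
nRT = 2.579 * 8.314 * 301 = 6453.9836
P = 6453.9836 / 13.1
P = 492.67050382 kPa, rounded to 4 dp:

492.6705 kPa


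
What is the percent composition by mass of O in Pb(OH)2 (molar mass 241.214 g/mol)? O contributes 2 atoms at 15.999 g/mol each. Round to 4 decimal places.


pct = 100 * (n_elem * M_elem) / M_total
mass_contribution = 2 * 15.999 = 31.998 g/mol
pct = 100 * 31.998 / 241.214
pct = 13.26539919 %, rounded to 4 dp:

13.2654 %


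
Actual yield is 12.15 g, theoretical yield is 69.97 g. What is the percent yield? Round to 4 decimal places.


% yield = 100 * actual / theoretical
% yield = 100 * 12.15 / 69.97
% yield = 17.36458482 %, rounded to 4 dp:

17.3646 %


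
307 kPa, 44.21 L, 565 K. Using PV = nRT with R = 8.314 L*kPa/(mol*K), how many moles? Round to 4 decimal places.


PV = nRT, solve for n = PV / (RT).
PV = 307 * 44.21 = 13572.47
RT = 8.314 * 565 = 4697.41
n = 13572.47 / 4697.41
n = 2.88935179 mol, rounded to 4 dp:

2.8894 mol


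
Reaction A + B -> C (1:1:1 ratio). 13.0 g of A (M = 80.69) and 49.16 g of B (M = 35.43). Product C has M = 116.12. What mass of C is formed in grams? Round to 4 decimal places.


Find moles of each reactant; the smaller value is the limiting reagent in a 1:1:1 reaction, so moles_C equals moles of the limiter.
n_A = mass_A / M_A = 13.0 / 80.69 = 0.16111 mol
n_B = mass_B / M_B = 49.16 / 35.43 = 1.387525 mol
Limiting reagent: A (smaller), n_limiting = 0.16111 mol
mass_C = n_limiting * M_C = 0.16111 * 116.12
mass_C = 18.7080932 g, rounded to 4 dp:

18.7081 g


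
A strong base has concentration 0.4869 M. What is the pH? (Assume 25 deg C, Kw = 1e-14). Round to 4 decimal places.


A strong base dissociates completely, so [OH-] equals the given concentration.
pOH = -log10([OH-]) = -log10(0.4869) = 0.31256
pH = 14 - pOH = 14 - 0.31256
pH = 13.68744, rounded to 4 dp:

13.6874


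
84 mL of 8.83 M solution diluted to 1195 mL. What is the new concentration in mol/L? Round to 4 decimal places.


Dilution: M1*V1 = M2*V2, solve for M2.
M2 = M1*V1 / V2
M2 = 8.83 * 84 / 1195
M2 = 741.72 / 1195
M2 = 0.62068619 mol/L, rounded to 4 dp:

0.6207 mol/L


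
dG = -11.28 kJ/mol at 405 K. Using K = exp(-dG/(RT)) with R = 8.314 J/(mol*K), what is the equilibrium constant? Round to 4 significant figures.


dG is in kJ/mol; multiply by 1000 to match R in J/(mol*K).
RT = 8.314 * 405 = 3367.17 J/mol
exponent = -dG*1000 / (RT) = -(-11.28*1000) / 3367.17 = 3.34999421
K = exp(3.34999421)
K = 28.502569, rounded to 4 significant figures:

28.50


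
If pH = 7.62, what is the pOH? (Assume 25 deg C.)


At 25 deg C, pH + pOH = 14.
pOH = 14 - pH = 14 - 7.62
pOH = 6.38:

6.38


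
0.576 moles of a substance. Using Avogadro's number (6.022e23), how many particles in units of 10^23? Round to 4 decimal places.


N = n * NA, then divide by 1e23 for the requested units.
N / 1e23 = n * 6.022
N / 1e23 = 0.576 * 6.022
N / 1e23 = 3.468672, rounded to 4 dp:

3.4687


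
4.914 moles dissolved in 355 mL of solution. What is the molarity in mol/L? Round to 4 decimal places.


Convert volume to liters: V_L = V_mL / 1000.
V_L = 355 / 1000 = 0.355 L
M = n / V_L = 4.914 / 0.355
M = 13.84225352 mol/L, rounded to 4 dp:

13.8423 mol/L


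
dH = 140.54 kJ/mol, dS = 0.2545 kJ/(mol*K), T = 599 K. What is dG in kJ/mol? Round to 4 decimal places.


Gibbs: dG = dH - T*dS (consistent units, dS already in kJ/(mol*K)).
T*dS = 599 * 0.2545 = 152.4455
dG = 140.54 - (152.4455)
dG = -11.9055 kJ/mol, rounded to 4 dp:

-11.9055 kJ/mol


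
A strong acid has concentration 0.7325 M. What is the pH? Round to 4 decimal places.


A strong acid dissociates completely, so [H+] equals the given concentration.
pH = -log10([H+]) = -log10(0.7325)
pH = 0.13519237, rounded to 4 dp:

0.1352


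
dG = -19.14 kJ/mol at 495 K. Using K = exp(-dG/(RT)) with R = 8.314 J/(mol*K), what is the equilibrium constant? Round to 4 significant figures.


dG is in kJ/mol; multiply by 1000 to match R in J/(mol*K).
RT = 8.314 * 495 = 4115.43 J/mol
exponent = -dG*1000 / (RT) = -(-19.14*1000) / 4115.43 = 4.65078983
K = exp(4.65078983)
K = 104.66762, rounded to 4 significant figures:

104.7


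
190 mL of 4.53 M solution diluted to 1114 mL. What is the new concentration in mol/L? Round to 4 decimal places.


Dilution: M1*V1 = M2*V2, solve for M2.
M2 = M1*V1 / V2
M2 = 4.53 * 190 / 1114
M2 = 860.7 / 1114
M2 = 0.77262118 mol/L, rounded to 4 dp:

0.7726 mol/L


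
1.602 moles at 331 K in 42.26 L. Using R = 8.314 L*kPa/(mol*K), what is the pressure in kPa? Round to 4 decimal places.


PV = nRT, solve for P = nRT / V.
nRT = 1.602 * 8.314 * 331 = 4408.5983
P = 4408.5983 / 42.26
P = 104.32083057 kPa, rounded to 4 dp:

104.3208 kPa


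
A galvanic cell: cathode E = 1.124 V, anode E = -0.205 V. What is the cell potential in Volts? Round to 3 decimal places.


Standard cell potential: E_cell = E_cathode - E_anode.
E_cell = 1.124 - (-0.205)
E_cell = 1.329 V, rounded to 3 dp:

1.329 V


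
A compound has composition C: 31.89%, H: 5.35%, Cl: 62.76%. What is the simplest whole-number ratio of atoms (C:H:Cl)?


Assume 100 g of compound, divide each mass% by atomic mass to get moles, then normalize by the smallest to get a raw atom ratio.
Moles per 100 g: C: 31.89/12.011 = 2.6551, H: 5.35/1.008 = 5.3075, Cl: 62.76/35.453 = 1.7702
Raw ratio (divide by min = 1.7702): C: 1.5, H: 2.998, Cl: 1.0
Multiply by 2 to clear fractions: C: 3.0 ~= 3, H: 5.996 ~= 6, Cl: 2.0 ~= 2
Reduce by GCD to get the simplest whole-number ratio:

3:6:2


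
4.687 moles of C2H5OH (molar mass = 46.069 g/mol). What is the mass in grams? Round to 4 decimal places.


mass = n * M
mass = 4.687 * 46.069
mass = 215.925403 g, rounded to 4 dp:

215.9254 g


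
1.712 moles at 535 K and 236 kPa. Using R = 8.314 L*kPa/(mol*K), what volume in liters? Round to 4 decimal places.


PV = nRT, solve for V = nRT / P.
nRT = 1.712 * 8.314 * 535 = 7614.9589
V = 7614.9589 / 236
V = 32.266775 L, rounded to 4 dp:

32.2668 L


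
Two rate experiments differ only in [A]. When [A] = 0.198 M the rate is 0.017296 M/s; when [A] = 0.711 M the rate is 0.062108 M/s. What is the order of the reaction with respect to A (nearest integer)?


Rate is proportional to [A]^n, so rate2/rate1 = ([A]2/[A]1)^n. Take logs to solve for n.
rate2/rate1 = 0.062108 / 0.017296 = 3.5909
[A]2/[A]1 = 0.711 / 0.198 = 3.5909
n = ln(3.5909) / ln(3.5909) = 1.0
Nearest integer order:

1


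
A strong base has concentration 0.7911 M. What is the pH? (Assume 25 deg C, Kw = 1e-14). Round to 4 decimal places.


A strong base dissociates completely, so [OH-] equals the given concentration.
pOH = -log10([OH-]) = -log10(0.7911) = 0.101769
pH = 14 - pOH = 14 - 0.101769
pH = 13.898231, rounded to 4 dp:

13.8982


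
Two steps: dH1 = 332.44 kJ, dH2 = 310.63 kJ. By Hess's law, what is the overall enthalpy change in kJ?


Hess's law: enthalpy is a state function, so add the step enthalpies.
dH_total = dH1 + dH2 = 332.44 + (310.63)
dH_total = 643.07 kJ:

643.07 kJ


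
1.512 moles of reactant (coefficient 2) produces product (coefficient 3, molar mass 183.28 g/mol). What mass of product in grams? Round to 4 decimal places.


Use the coefficient ratio to convert reactant moles to product moles, then multiply by the product's molar mass.
moles_P = moles_R * (coeff_P / coeff_R) = 1.512 * (3/2) = 2.268
mass_P = moles_P * M_P = 2.268 * 183.28
mass_P = 415.67904 g, rounded to 4 dp:

415.6790 g


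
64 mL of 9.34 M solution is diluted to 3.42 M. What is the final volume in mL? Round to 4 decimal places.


Dilution: M1*V1 = M2*V2, solve for V2.
V2 = M1*V1 / M2
V2 = 9.34 * 64 / 3.42
V2 = 597.76 / 3.42
V2 = 174.78362573 mL, rounded to 4 dp:

174.7836 mL


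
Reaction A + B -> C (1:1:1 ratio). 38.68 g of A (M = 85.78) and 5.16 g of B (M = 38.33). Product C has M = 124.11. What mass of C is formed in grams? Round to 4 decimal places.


Find moles of each reactant; the smaller value is the limiting reagent in a 1:1:1 reaction, so moles_C equals moles of the limiter.
n_A = mass_A / M_A = 38.68 / 85.78 = 0.450921 mol
n_B = mass_B / M_B = 5.16 / 38.33 = 0.13462 mol
Limiting reagent: B (smaller), n_limiting = 0.13462 mol
mass_C = n_limiting * M_C = 0.13462 * 124.11
mass_C = 16.7076882 g, rounded to 4 dp:

16.7077 g


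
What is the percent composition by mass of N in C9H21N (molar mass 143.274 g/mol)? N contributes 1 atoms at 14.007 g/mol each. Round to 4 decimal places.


pct = 100 * (n_elem * M_elem) / M_total
mass_contribution = 1 * 14.007 = 14.007 g/mol
pct = 100 * 14.007 / 143.274
pct = 9.77637254 %, rounded to 4 dp:

9.7764 %


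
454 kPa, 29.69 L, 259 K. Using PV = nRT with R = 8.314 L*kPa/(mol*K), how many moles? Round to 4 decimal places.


PV = nRT, solve for n = PV / (RT).
PV = 454 * 29.69 = 13479.26
RT = 8.314 * 259 = 2153.326
n = 13479.26 / 2153.326
n = 6.25973958 mol, rounded to 4 dp:

6.2597 mol


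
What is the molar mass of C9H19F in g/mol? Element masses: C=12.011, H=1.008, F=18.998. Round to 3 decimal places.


M = sum(count * atomic_mass) over atoms.
M = 9*12.011 + 19*1.008 + 1*18.998
M = 108.099 + 19.152 + 18.998
M = 146.249 g/mol, rounded to 3 dp:

146.249 g/mol


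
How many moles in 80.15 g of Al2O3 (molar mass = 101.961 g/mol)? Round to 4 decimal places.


n = mass / M
n = 80.15 / 101.961
n = 0.78608488 mol, rounded to 4 dp:

0.7861 mol


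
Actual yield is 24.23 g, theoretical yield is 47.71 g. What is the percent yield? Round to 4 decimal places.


% yield = 100 * actual / theoretical
% yield = 100 * 24.23 / 47.71
% yield = 50.78599874 %, rounded to 4 dp:

50.7860 %


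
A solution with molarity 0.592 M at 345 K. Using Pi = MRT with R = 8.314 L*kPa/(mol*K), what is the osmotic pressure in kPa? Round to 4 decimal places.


Osmotic pressure (van't Hoff): Pi = M*R*T.
RT = 8.314 * 345 = 2868.33
Pi = 0.592 * 2868.33
Pi = 1698.05136 kPa, rounded to 4 dp:

1698.0514 kPa


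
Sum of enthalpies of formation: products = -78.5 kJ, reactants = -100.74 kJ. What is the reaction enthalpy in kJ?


dH_rxn = sum(dH_f products) - sum(dH_f reactants)
dH_rxn = -78.5 - (-100.74)
dH_rxn = 22.24 kJ:

22.24 kJ


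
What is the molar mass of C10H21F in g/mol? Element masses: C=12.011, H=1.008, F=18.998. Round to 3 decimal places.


M = sum(count * atomic_mass) over atoms.
M = 10*12.011 + 21*1.008 + 1*18.998
M = 120.11 + 21.168 + 18.998
M = 160.276 g/mol, rounded to 3 dp:

160.276 g/mol


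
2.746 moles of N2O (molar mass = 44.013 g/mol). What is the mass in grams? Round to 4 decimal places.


mass = n * M
mass = 2.746 * 44.013
mass = 120.859698 g, rounded to 4 dp:

120.8597 g


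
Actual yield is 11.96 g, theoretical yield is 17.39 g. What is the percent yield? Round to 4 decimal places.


% yield = 100 * actual / theoretical
% yield = 100 * 11.96 / 17.39
% yield = 68.77515814 %, rounded to 4 dp:

68.7752 %


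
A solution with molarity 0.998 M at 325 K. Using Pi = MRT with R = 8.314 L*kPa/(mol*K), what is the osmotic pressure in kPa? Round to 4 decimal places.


Osmotic pressure (van't Hoff): Pi = M*R*T.
RT = 8.314 * 325 = 2702.05
Pi = 0.998 * 2702.05
Pi = 2696.6459 kPa, rounded to 4 dp:

2696.6459 kPa


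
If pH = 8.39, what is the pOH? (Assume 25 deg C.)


At 25 deg C, pH + pOH = 14.
pOH = 14 - pH = 14 - 8.39
pOH = 5.61:

5.61


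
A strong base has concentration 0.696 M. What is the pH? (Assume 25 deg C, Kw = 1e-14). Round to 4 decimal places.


A strong base dissociates completely, so [OH-] equals the given concentration.
pOH = -log10([OH-]) = -log10(0.696) = 0.157391
pH = 14 - pOH = 14 - 0.157391
pH = 13.842609, rounded to 4 dp:

13.8426


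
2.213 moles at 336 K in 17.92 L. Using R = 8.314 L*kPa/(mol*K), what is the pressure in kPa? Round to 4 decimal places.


PV = nRT, solve for P = nRT / V.
nRT = 2.213 * 8.314 * 336 = 6182.0244
P = 6182.0244 / 17.92
P = 344.97904018 kPa, rounded to 4 dp:

344.9790 kPa


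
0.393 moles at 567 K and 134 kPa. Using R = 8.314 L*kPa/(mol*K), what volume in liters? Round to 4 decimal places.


PV = nRT, solve for V = nRT / P.
nRT = 0.393 * 8.314 * 567 = 1852.6169
V = 1852.6169 / 134
V = 13.82549925 L, rounded to 4 dp:

13.8255 L


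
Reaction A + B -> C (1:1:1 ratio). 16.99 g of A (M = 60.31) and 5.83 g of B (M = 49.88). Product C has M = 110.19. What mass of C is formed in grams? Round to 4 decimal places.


Find moles of each reactant; the smaller value is the limiting reagent in a 1:1:1 reaction, so moles_C equals moles of the limiter.
n_A = mass_A / M_A = 16.99 / 60.31 = 0.281711 mol
n_B = mass_B / M_B = 5.83 / 49.88 = 0.116881 mol
Limiting reagent: B (smaller), n_limiting = 0.116881 mol
mass_C = n_limiting * M_C = 0.116881 * 110.19
mass_C = 12.87911739 g, rounded to 4 dp:

12.8791 g


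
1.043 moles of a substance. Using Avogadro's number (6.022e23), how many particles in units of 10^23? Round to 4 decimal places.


N = n * NA, then divide by 1e23 for the requested units.
N / 1e23 = n * 6.022
N / 1e23 = 1.043 * 6.022
N / 1e23 = 6.280946, rounded to 4 dp:

6.2809
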